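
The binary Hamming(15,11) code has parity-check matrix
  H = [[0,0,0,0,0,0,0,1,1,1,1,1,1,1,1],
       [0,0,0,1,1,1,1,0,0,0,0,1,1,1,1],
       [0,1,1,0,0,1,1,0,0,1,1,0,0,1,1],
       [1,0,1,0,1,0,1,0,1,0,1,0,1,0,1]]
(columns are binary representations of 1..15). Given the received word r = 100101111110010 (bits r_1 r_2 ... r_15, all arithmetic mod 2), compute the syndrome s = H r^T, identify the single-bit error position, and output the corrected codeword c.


s = (1, 0, 1, 0)^T, error position = 10, corrected codeword c = 100101111010010

Compute s = H r^T mod 2 one row at a time:
  s_1 = 1 + 1 + 1 + 1 + 0 + 0 + 1 + 0 = 5 ≡ 1 (mod 2).
  s_2 = 1 + 0 + 1 + 1 + 0 + 0 + 1 + 0 = 4 ≡ 0 (mod 2).
  s_3 = 0 + 0 + 1 + 1 + 1 + 1 + 1 + 0 = 5 ≡ 1 (mod 2).
  s_4 = 1 + 0 + 0 + 1 + 1 + 1 + 0 + 0 = 4 ≡ 0 (mod 2).
s = (1, 0, 1, 0)^T — this equals column 10 of H (binary 1010), so error is at position 10.
Correct: flip bit 10 of r = 100101111110010 to get c = 100101111010010.


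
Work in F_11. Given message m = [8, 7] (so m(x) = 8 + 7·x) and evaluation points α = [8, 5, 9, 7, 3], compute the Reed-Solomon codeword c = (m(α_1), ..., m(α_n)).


c = [9, 10, 5, 2, 7]

Message polynomial: m(x) = 8 + 7·x (mod 11).
For each evaluation point α_i, compute m(α_i) mod 11:
  α_1 = 8: Horner steps 7 → 9, so m(8) = 9.
  α_2 = 5: Horner steps 7 → 10, so m(5) = 10.
  α_3 = 9: Horner steps 7 → 5, so m(9) = 5.
  α_4 = 7: Horner steps 7 → 2, so m(7) = 2.
  α_5 = 3: Horner steps 7 → 7, so m(3) = 7.
Codeword c = [9, 10, 5, 2, 7] ∈ F_11^5.


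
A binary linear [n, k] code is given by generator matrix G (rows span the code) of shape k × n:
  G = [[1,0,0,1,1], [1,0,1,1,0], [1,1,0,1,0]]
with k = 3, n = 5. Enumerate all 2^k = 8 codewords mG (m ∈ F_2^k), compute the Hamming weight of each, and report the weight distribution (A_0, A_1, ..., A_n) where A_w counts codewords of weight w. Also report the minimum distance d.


Weight distribution: A_0 = 1, A_2 = 3, A_3 = 3, A_5 = 1. Minimum distance d = 2.

Enumerate all 2^3 = 8 messages m ∈ F_2^3.
For each, compute codeword c = mG in F_2^5, then tally its weight.
  m = 000 → c = 00000, weight = 0.
  m = 100 → c = 10011, weight = 3.
  m = 010 → c = 10110, weight = 3.
  m = 110 → c = 00101, weight = 2.
  m = 001 → c = 11010, weight = 3.
  m = 101 → c = 01001, weight = 2.
  m = 011 → c = 01100, weight = 2.
  m = 111 → c = 11111, weight = 5.
Tally weights:
  weight 0: 1 codewords.
  weight 2: 3 codewords.
  weight 3: 3 codewords.
  weight 5: 1 codewords.
Minimum distance d = smallest w > 0 with A_w > 0 = 2.
Sanity: Σ A_w = 8 = 2^3 = 8 ✓.


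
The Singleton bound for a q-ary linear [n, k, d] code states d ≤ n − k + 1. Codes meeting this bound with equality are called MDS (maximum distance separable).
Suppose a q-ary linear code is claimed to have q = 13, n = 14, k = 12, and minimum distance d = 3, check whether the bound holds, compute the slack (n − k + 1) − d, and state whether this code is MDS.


Singleton RHS = n − k + 1 = 3, slack = 0, bound satisfied, MDS.

Singleton bound: d ≤ n − k + 1.
Here n = 14, k = 12, so n − k + 1 = 3.
Given d = 3, check d ≤ 3: YES.
Slack = (n − k + 1) − d = 0.
The code is MDS (slack = 0).
Description: the claimed parameters are [14, 12, 3]_13; such a code would be MDS (meets Singleton bound).


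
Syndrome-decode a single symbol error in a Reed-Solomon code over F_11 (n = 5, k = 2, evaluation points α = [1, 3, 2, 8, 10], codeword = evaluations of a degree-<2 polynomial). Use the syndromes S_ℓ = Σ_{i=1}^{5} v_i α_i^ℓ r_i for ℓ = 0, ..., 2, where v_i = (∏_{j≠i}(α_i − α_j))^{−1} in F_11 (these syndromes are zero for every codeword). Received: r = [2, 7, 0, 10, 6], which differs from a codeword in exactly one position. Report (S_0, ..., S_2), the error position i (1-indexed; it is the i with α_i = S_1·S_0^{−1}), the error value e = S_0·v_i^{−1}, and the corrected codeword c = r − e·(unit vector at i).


S = (5, 4, 1), error at position 2, error magnitude e = 9, c = [2, 9, 0, 10, 6].

Step 1: column multipliers v_i = (∏_{j≠i}(α_i − α_j))^{−1} mod 11.
  i = 1 (α = 1): (1−3)(1−2)(1−8)(1−10) = (−2)·(−1)·(−7)·(−9) = 126 ≡ 5, so v_1 = 5^{−1} = 9 (mod 11).
  i = 2 (α = 3): (3−1)(3−2)(3−8)(3−10) = 2·1·(−5)·(−7) = 70 ≡ 4, so v_2 = 4^{−1} = 3 (mod 11).
  i = 3 (α = 2): (2−1)(2−3)(2−8)(2−10) = 1·(−1)·(−6)·(−8) = −48 ≡ 7, so v_3 = 7^{−1} = 8 (mod 11).
  i = 4 (α = 8): (8−1)(8−3)(8−2)(8−10) = 7·5·6·(−2) = −420 ≡ 9, so v_4 = 9^{−1} = 5 (mod 11).
  i = 5 (α = 10): (10−1)(10−3)(10−2)(10−8) = 9·7·8·2 = 1008 ≡ 7, so v_5 = 7^{−1} = 8 (mod 11).
  v = [9, 3, 8, 5, 8].
Step 2: syndromes of r = [2, 7, 0, 10, 6] (all sums mod 11).
  S_0 = Σ v_i r_i = 9·2 + 3·7 + 8·0 + 5·10 + 8·6 = 137 ≡ 5.
  S_1 = Σ v_i α_i r_i = 9·1·2 + 3·3·7 + 8·2·0 + 5·8·10 + 8·10·6 = 961 ≡ 4.
  α_i^2 mod 11 = [1, 9, 4, 9, 1].
  S_2 = Σ v_i α_i^2 r_i = 9·1·2 + 3·9·7 + 8·4·0 + 5·9·10 + 8·1·6 = 705 ≡ 1.
  S = (5, 4, 1) ≠ 0, so r is not a codeword (an error is present).
Step 3: locate the error. For a single error e at position i, S_ℓ = v_i·e·α_i^ℓ, so α_err = S_1/S_0.
  S_0^{−1} = 5^{−1} = 9 (mod 11), so α_err = 4·9 = 36 ≡ 3 = α_2. Error position i = 2.
  Consistency check: S_2/S_1 = 1·3 = 3 ≡ 3 = α_err ✓ (single-error assumption holds).
Step 4: error magnitude e = S_0/v_2 = S_0·∏_{j≠2}(α_2 − α_j) = 5·4 = 20 ≡ 9 (mod 11).
Step 5: correct position 2: c_2 = r_2 − e = 7 − 9 ≡ 9 (mod 11). Hence c = [2, 9, 0, 10, 6].
  Check: interpolating c through the α_i gives m(x) = 4 + 9·x (degree < 2) with m(α_i) = c_i for every i, so c is indeed a codeword.


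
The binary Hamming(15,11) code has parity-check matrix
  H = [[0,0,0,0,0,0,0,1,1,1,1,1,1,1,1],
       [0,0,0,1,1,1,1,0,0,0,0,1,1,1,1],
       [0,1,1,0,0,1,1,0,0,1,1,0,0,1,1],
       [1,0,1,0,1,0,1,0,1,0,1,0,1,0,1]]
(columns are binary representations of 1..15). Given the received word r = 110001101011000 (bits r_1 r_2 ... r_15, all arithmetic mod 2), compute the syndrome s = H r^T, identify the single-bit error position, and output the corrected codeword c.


s = (1, 1, 0, 0)^T, error position = 12, corrected codeword c = 110001101010000

Compute s = H r^T mod 2 one row at a time:
  s_1 = 0 + 1 + 0 + 1 + 1 + 0 + 0 + 0 = 3 ≡ 1 (mod 2).
  s_2 = 0 + 0 + 1 + 1 + 1 + 0 + 0 + 0 = 3 ≡ 1 (mod 2).
  s_3 = 1 + 0 + 1 + 1 + 0 + 1 + 0 + 0 = 4 ≡ 0 (mod 2).
  s_4 = 1 + 0 + 0 + 1 + 1 + 1 + 0 + 0 = 4 ≡ 0 (mod 2).
s = (1, 1, 0, 0)^T — this equals column 12 of H (binary 1100), so error is at position 12.
Correct: flip bit 12 of r = 110001101011000 to get c = 110001101010000.


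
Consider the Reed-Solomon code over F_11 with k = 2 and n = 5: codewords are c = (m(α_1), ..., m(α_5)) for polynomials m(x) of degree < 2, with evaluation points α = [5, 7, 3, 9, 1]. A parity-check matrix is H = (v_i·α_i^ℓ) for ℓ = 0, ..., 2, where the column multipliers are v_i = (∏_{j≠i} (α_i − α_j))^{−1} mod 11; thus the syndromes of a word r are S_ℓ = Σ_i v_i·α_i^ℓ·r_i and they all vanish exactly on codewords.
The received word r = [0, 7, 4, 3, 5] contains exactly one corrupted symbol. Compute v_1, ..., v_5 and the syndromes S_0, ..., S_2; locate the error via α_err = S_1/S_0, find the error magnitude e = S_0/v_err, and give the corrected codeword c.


S = (3, 3, 3), error at position 5, error magnitude e = 8, c = [0, 7, 4, 3, 8].

Step 1: column multipliers v_i = (∏_{j≠i}(α_i − α_j))^{−1} mod 11.
  i = 1 (α = 5): (5−7)(5−3)(5−9)(5−1) = (−2)·2·(−4)·4 = 64 ≡ 9, so v_1 = 9^{−1} = 5 (mod 11).
  i = 2 (α = 7): (7−5)(7−3)(7−9)(7−1) = 2·4·(−2)·6 = −96 ≡ 3, so v_2 = 3^{−1} = 4 (mod 11).
  i = 3 (α = 3): (3−5)(3−7)(3−9)(3−1) = (−2)·(−4)·(−6)·2 = −96 ≡ 3, so v_3 = 3^{−1} = 4 (mod 11).
  i = 4 (α = 9): (9−5)(9−7)(9−3)(9−1) = 4·2·6·8 = 384 ≡ 10, so v_4 = 10^{−1} = 10 (mod 11).
  i = 5 (α = 1): (1−5)(1−7)(1−3)(1−9) = (−4)·(−6)·(−2)·(−8) = 384 ≡ 10, so v_5 = 10^{−1} = 10 (mod 11).
  v = [5, 4, 4, 10, 10].
Step 2: syndromes of r = [0, 7, 4, 3, 5] (all sums mod 11).
  S_0 = Σ v_i r_i = 5·0 + 4·7 + 4·4 + 10·3 + 10·5 = 124 ≡ 3.
  S_1 = Σ v_i α_i r_i = 5·5·0 + 4·7·7 + 4·3·4 + 10·9·3 + 10·1·5 = 564 ≡ 3.
  α_i^2 mod 11 = [3, 5, 9, 4, 1].
  S_2 = Σ v_i α_i^2 r_i = 5·3·0 + 4·5·7 + 4·9·4 + 10·4·3 + 10·1·5 = 454 ≡ 3.
  S = (3, 3, 3) ≠ 0, so r is not a codeword (an error is present).
Step 3: locate the error. For a single error e at position i, S_ℓ = v_i·e·α_i^ℓ, so α_err = S_1/S_0.
  S_0^{−1} = 3^{−1} = 4 (mod 11), so α_err = 3·4 = 12 ≡ 1 = α_5. Error position i = 5.
  Consistency check: S_2/S_1 = 3·4 = 12 ≡ 1 = α_err ✓ (single-error assumption holds).
Step 4: error magnitude e = S_0/v_5 = S_0·∏_{j≠5}(α_5 − α_j) = 3·10 = 30 ≡ 8 (mod 11).
Step 5: correct position 5: c_5 = r_5 − e = 5 − 8 ≡ 8 (mod 11). Hence c = [0, 7, 4, 3, 8].
  Check: interpolating c through the α_i gives m(x) = 10 + 9·x (degree < 2) with m(α_i) = c_i for every i, so c is indeed a codeword.


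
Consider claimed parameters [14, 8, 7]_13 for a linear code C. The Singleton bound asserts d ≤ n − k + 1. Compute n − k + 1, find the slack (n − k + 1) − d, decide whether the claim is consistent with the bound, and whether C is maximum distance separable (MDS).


Singleton RHS = n − k + 1 = 7, slack = 0, bound satisfied, MDS.

Singleton bound: d ≤ n − k + 1.
Here n = 14, k = 8, so n − k + 1 = 7.
Given d = 7, check d ≤ 7: YES.
Slack = (n − k + 1) − d = 0.
The code is MDS (slack = 0).
Description: the claimed parameters are [14, 8, 7]_13; such a code would be MDS (meets Singleton bound).


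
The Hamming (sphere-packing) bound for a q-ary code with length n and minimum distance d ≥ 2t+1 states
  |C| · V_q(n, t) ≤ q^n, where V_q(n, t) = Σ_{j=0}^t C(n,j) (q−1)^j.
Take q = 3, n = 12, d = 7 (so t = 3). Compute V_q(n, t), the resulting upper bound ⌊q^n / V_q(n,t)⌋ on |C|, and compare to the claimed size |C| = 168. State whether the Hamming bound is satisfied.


V_q(n, t) = 2049, q^n = 531441, Hamming bound = 259, |C| = 168 ≤ bound (satisfied).

Step 1: Compute V_q(n, t) = Σ_{j=0}^3 C(n, j) (q−1)^j.
  j = 0: C(12,0)·(2)^0 = 1·1 = 1.
  j = 1: C(12,1)·(2)^1 = 12·2 = 24.
  j = 2: C(12,2)·(2)^2 = 66·4 = 264.
  j = 3: C(12,3)·(2)^3 = 220·8 = 1760.
  V_q(n, t) = 1 + 24 + 264 + 1760 = 2049.
Step 2: q^n = 3^12 = 531441.
Step 3: Hamming bound ⌊q^n / V_q(n,t)⌋ = ⌊531441/2049⌋ = 259.
Step 4: Compare |C| = 168 to 259: satisfied.
The claimed |C| lies below the Hamming bound.


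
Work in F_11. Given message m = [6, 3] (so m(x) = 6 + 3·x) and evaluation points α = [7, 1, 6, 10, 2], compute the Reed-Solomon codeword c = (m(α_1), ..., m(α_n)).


c = [5, 9, 2, 3, 1]

Message polynomial: m(x) = 6 + 3·x (mod 11).
For each evaluation point α_i, compute m(α_i) mod 11:
  α_1 = 7: Horner steps 3 → 5, so m(7) = 5.
  α_2 = 1: Horner steps 3 → 9, so m(1) = 9.
  α_3 = 6: Horner steps 3 → 2, so m(6) = 2.
  α_4 = 10: Horner steps 3 → 3, so m(10) = 3.
  α_5 = 2: Horner steps 3 → 1, so m(2) = 1.
Codeword c = [5, 9, 2, 3, 1] ∈ F_11^5.


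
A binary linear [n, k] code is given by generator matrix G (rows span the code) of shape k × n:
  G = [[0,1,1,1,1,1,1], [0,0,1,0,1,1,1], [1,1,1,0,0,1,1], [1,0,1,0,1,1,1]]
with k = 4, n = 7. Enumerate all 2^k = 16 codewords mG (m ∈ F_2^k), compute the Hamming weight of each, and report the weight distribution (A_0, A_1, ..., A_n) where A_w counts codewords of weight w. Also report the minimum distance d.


Weight distribution: A_0 = 1, A_1 = 1, A_2 = 3, A_3 = 3, A_4 = 3, A_5 = 3, A_6 = 1, A_7 = 1. Minimum distance d = 1.

Enumerate all 2^4 = 16 messages m ∈ F_2^4.
For each, compute codeword c = mG in F_2^7, then tally its weight.
  m = 0000 → c = 0000000, weight = 0.
  m = 1000 → c = 0111111, weight = 6.
  m = 0100 → c = 0010111, weight = 4.
  m = 1100 → c = 0101000, weight = 2.
  m = 0010 → c = 1110011, weight = 5.
  m = 1010 → c = 1001100, weight = 3.
  m = 0110 → c = 1100100, weight = 3.
  m = 1110 → c = 1011011, weight = 5.
  m = 0001 → c = 1010111, weight = 5.
  m = 1001 → c = 1101000, weight = 3.
  m = 0101 → c = 1000000, weight = 1.
  m = 1101 → c = 1111111, weight = 7.
  m = 0011 → c = 0100100, weight = 2.
  m = 1011 → c = 0011011, weight = 4.
  m = 0111 → c = 0110011, weight = 4.
  m = 1111 → c = 0001100, weight = 2.
Tally weights:
  weight 0: 1 codewords.
  weight 1: 1 codewords.
  weight 2: 3 codewords.
  weight 3: 3 codewords.
  weight 4: 3 codewords.
  weight 5: 3 codewords.
  weight 6: 1 codewords.
  weight 7: 1 codewords.
Minimum distance d = smallest w > 0 with A_w > 0 = 1.
Sanity: Σ A_w = 16 = 2^4 = 16 ✓.


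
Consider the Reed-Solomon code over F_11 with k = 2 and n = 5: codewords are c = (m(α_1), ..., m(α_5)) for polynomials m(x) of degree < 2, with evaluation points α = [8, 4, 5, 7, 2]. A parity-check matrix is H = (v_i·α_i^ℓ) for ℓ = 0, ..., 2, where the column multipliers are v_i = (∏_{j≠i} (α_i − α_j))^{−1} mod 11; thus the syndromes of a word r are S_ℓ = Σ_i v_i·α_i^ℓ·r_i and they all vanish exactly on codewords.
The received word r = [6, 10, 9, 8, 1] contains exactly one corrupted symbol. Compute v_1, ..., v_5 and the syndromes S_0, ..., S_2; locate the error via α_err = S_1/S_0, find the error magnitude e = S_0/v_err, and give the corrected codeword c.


S = (4, 6, 9), error at position 4, error magnitude e = 1, c = [6, 10, 9, 7, 1].

Step 1: column multipliers v_i = (∏_{j≠i}(α_i − α_j))^{−1} mod 11.
  i = 1 (α = 8): (8−4)(8−5)(8−7)(8−2) = 4·3·1·6 = 72 ≡ 6, so v_1 = 6^{−1} = 2 (mod 11).
  i = 2 (α = 4): (4−8)(4−5)(4−7)(4−2) = (−4)·(−1)·(−3)·2 = −24 ≡ 9, so v_2 = 9^{−1} = 5 (mod 11).
  i = 3 (α = 5): (5−8)(5−4)(5−7)(5−2) = (−3)·1·(−2)·3 = 18 ≡ 7, so v_3 = 7^{−1} = 8 (mod 11).
  i = 4 (α = 7): (7−8)(7−4)(7−5)(7−2) = (−1)·3·2·5 = −30 ≡ 3, so v_4 = 3^{−1} = 4 (mod 11).
  i = 5 (α = 2): (2−8)(2−4)(2−5)(2−7) = (−6)·(−2)·(−3)·(−5) = 180 ≡ 4, so v_5 = 4^{−1} = 3 (mod 11).
  v = [2, 5, 8, 4, 3].
Step 2: syndromes of r = [6, 10, 9, 8, 1] (all sums mod 11).
  S_0 = Σ v_i r_i = 2·6 + 5·10 + 8·9 + 4·8 + 3·1 = 169 ≡ 4.
  S_1 = Σ v_i α_i r_i = 2·8·6 + 5·4·10 + 8·5·9 + 4·7·8 + 3·2·1 = 886 ≡ 6.
  α_i^2 mod 11 = [9, 5, 3, 5, 4].
  S_2 = Σ v_i α_i^2 r_i = 2·9·6 + 5·5·10 + 8·3·9 + 4·5·8 + 3·4·1 = 746 ≡ 9.
  S = (4, 6, 9) ≠ 0, so r is not a codeword (an error is present).
Step 3: locate the error. For a single error e at position i, S_ℓ = v_i·e·α_i^ℓ, so α_err = S_1/S_0.
  S_0^{−1} = 4^{−1} = 3 (mod 11), so α_err = 6·3 = 18 ≡ 7 = α_4. Error position i = 4.
  Consistency check: S_2/S_1 = 9·2 = 18 ≡ 7 = α_err ✓ (single-error assumption holds).
Step 4: error magnitude e = S_0/v_4 = S_0·∏_{j≠4}(α_4 − α_j) = 4·3 = 12 ≡ 1 (mod 11).
Step 5: correct position 4: c_4 = r_4 − e = 8 − 1 ≡ 7 (mod 11). Hence c = [6, 10, 9, 7, 1].
  Check: interpolating c through the α_i gives m(x) = 3 + 10·x (degree < 2) with m(α_i) = c_i for every i, so c is indeed a codeword.


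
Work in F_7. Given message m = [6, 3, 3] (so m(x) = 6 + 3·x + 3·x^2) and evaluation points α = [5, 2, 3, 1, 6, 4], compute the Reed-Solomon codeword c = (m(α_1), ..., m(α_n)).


c = [5, 3, 0, 5, 6, 3]

Message polynomial: m(x) = 6 + 3·x + 3·x^2 (mod 7).
For each evaluation point α_i, compute m(α_i) mod 7:
  α_1 = 5: Horner steps 3 → 4 → 5, so m(5) = 5.
  α_2 = 2: Horner steps 3 → 2 → 3, so m(2) = 3.
  α_3 = 3: Horner steps 3 → 5 → 0, so m(3) = 0.
  α_4 = 1: Horner steps 3 → 6 → 5, so m(1) = 5.
  α_5 = 6: Horner steps 3 → 0 → 6, so m(6) = 6.
  α_6 = 4: Horner steps 3 → 1 → 3, so m(4) = 3.
Codeword c = [5, 3, 0, 5, 6, 3] ∈ F_7^6.


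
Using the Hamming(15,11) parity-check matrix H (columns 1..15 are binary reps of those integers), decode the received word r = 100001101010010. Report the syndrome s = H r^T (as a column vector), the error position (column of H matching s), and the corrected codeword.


s = (1, 1, 0, 0)^T, error position = 12, corrected codeword c = 100001101011010

Compute s = H r^T mod 2 one row at a time:
  s_1 = 0 + 1 + 0 + 1 + 0 + 0 + 1 + 0 = 3 ≡ 1 (mod 2).
  s_2 = 0 + 0 + 1 + 1 + 0 + 0 + 1 + 0 = 3 ≡ 1 (mod 2).
  s_3 = 0 + 0 + 1 + 1 + 0 + 1 + 1 + 0 = 4 ≡ 0 (mod 2).
  s_4 = 1 + 0 + 0 + 1 + 1 + 1 + 0 + 0 = 4 ≡ 0 (mod 2).
s = (1, 1, 0, 0)^T — this equals column 12 of H (binary 1100), so error is at position 12.
Correct: flip bit 12 of r = 100001101010010 to get c = 100001101011010.


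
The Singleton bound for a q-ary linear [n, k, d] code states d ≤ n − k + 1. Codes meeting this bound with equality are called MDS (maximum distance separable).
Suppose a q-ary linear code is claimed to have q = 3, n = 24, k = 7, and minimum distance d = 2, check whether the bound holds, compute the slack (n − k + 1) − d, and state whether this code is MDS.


Singleton RHS = n − k + 1 = 18, slack = 16, bound satisfied, not MDS.

Singleton bound: d ≤ n − k + 1.
Here n = 24, k = 7, so n − k + 1 = 18.
Given d = 2, check d ≤ 18: YES.
Slack = (n − k + 1) − d = 16.
The code is NOT MDS (slack = 16 > 0).
Description: the claimed parameters are [24, 7, 2]_3; such a code would be non-MDS.


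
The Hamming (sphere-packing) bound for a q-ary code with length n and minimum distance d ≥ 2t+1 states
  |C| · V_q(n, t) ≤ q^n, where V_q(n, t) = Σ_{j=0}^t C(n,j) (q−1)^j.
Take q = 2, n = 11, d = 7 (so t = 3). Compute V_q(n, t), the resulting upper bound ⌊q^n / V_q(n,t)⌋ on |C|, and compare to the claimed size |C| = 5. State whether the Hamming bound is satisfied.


V_q(n, t) = 232, q^n = 2048, Hamming bound = 8, |C| = 5 ≤ bound (satisfied).

Step 1: Compute V_q(n, t) = Σ_{j=0}^3 C(n, j) (q−1)^j.
  j = 0: C(11,0)·(1)^0 = 1·1 = 1.
  j = 1: C(11,1)·(1)^1 = 11·1 = 11.
  j = 2: C(11,2)·(1)^2 = 55·1 = 55.
  j = 3: C(11,3)·(1)^3 = 165·1 = 165.
  V_q(n, t) = 1 + 11 + 55 + 165 = 232.
Step 2: q^n = 2^11 = 2048.
Step 3: Hamming bound ⌊q^n / V_q(n,t)⌋ = ⌊2048/232⌋ = 8.
Step 4: Compare |C| = 5 to 8: satisfied.
The claimed |C| lies below the Hamming bound.


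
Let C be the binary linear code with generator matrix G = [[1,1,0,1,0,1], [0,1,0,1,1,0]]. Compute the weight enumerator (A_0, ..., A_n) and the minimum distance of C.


Weight distribution: A_0 = 1, A_3 = 2, A_4 = 1. Minimum distance d = 3.

Enumerate all 2^2 = 4 messages m ∈ F_2^2.
For each, compute codeword c = mG in F_2^6, then tally its weight.
  m = 00 → c = 000000, weight = 0.
  m = 10 → c = 110101, weight = 4.
  m = 01 → c = 010110, weight = 3.
  m = 11 → c = 100011, weight = 3.
Tally weights:
  weight 0: 1 codewords.
  weight 3: 2 codewords.
  weight 4: 1 codewords.
Minimum distance d = smallest w > 0 with A_w > 0 = 3.
Sanity: Σ A_w = 4 = 2^2 = 4 ✓.


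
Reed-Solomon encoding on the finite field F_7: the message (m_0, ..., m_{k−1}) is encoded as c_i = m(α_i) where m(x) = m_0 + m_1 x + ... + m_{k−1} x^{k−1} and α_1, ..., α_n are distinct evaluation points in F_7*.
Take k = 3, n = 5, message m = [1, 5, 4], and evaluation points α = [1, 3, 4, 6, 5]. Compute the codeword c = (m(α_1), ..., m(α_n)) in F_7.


c = [3, 3, 1, 0, 0]

Message polynomial: m(x) = 1 + 5·x + 4·x^2 (mod 7).
For each evaluation point α_i, compute m(α_i) mod 7:
  α_1 = 1: Horner steps 4 → 2 → 3, so m(1) = 3.
  α_2 = 3: Horner steps 4 → 3 → 3, so m(3) = 3.
  α_3 = 4: Horner steps 4 → 0 → 1, so m(4) = 1.
  α_4 = 6: Horner steps 4 → 1 → 0, so m(6) = 0.
  α_5 = 5: Horner steps 4 → 4 → 0, so m(5) = 0.
Codeword c = [3, 3, 1, 0, 0] ∈ F_7^5.


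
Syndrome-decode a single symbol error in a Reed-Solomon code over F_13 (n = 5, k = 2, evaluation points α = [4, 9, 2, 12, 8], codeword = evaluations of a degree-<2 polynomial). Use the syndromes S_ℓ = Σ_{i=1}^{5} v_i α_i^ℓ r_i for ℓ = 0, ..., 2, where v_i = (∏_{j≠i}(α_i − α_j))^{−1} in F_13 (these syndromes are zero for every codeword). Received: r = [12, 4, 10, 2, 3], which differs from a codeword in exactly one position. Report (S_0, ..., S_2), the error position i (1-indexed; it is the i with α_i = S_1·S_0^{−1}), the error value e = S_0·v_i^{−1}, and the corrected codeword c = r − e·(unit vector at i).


S = (9, 4, 9), error at position 4, error magnitude e = 8, c = [12, 4, 10, 7, 3].

Step 1: column multipliers v_i = (∏_{j≠i}(α_i − α_j))^{−1} mod 13.
  i = 1 (α = 4): (4−9)(4−2)(4−12)(4−8) = (−5)·2·(−8)·(−4) = −320 ≡ 5, so v_1 = 5^{−1} = 8 (mod 13).
  i = 2 (α = 9): (9−4)(9−2)(9−12)(9−8) = 5·7·(−3)·1 = −105 ≡ 12, so v_2 = 12^{−1} = 12 (mod 13).
  i = 3 (α = 2): (2−4)(2−9)(2−12)(2−8) = (−2)·(−7)·(−10)·(−6) = 840 ≡ 8, so v_3 = 8^{−1} = 5 (mod 13).
  i = 4 (α = 12): (12−4)(12−9)(12−2)(12−8) = 8·3·10·4 = 960 ≡ 11, so v_4 = 11^{−1} = 6 (mod 13).
  i = 5 (α = 8): (8−4)(8−9)(8−2)(8−12) = 4·(−1)·6·(−4) = 96 ≡ 5, so v_5 = 5^{−1} = 8 (mod 13).
  v = [8, 12, 5, 6, 8].
Step 2: syndromes of r = [12, 4, 10, 2, 3] (all sums mod 13).
  S_0 = Σ v_i r_i = 8·12 + 12·4 + 5·10 + 6·2 + 8·3 = 230 ≡ 9.
  S_1 = Σ v_i α_i r_i = 8·4·12 + 12·9·4 + 5·2·10 + 6·12·2 + 8·8·3 = 1252 ≡ 4.
  α_i^2 mod 13 = [3, 3, 4, 1, 12].
  S_2 = Σ v_i α_i^2 r_i = 8·3·12 + 12·3·4 + 5·4·10 + 6·1·2 + 8·12·3 = 932 ≡ 9.
  S = (9, 4, 9) ≠ 0, so r is not a codeword (an error is present).
Step 3: locate the error. For a single error e at position i, S_ℓ = v_i·e·α_i^ℓ, so α_err = S_1/S_0.
  S_0^{−1} = 9^{−1} = 3 (mod 13), so α_err = 4·3 = 12 ≡ 12 = α_4. Error position i = 4.
  Consistency check: S_2/S_1 = 9·10 = 90 ≡ 12 = α_err ✓ (single-error assumption holds).
Step 4: error magnitude e = S_0/v_4 = S_0·∏_{j≠4}(α_4 − α_j) = 9·11 = 99 ≡ 8 (mod 13).
Step 5: correct position 4: c_4 = r_4 − e = 2 − 8 ≡ 7 (mod 13). Hence c = [12, 4, 10, 7, 3].
  Check: interpolating c through the α_i gives m(x) = 8 + 1·x (degree < 2) with m(α_i) = c_i for every i, so c is indeed a codeword.


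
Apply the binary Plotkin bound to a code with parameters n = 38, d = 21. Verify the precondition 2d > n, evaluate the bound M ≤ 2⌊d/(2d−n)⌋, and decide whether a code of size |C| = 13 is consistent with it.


Plotkin bound M ≤ 10; given |C| = 13 > bound (violated).

Check applicability: 2d = 42, n = 38.
2d − n = 4 > 0, so Plotkin applies.
Compute d/(2d−n) = 21/4 ≈ 5.2500.
⌊d/(2d−n)⌋ = 5.
Plotkin bound: M ≤ 2·5 = 10.
Given |C| = 13, check: VIOLATED.
This |C| is above the Plotkin bound, so no binary code with n = 38, d = 21 and 13 codewords exists.


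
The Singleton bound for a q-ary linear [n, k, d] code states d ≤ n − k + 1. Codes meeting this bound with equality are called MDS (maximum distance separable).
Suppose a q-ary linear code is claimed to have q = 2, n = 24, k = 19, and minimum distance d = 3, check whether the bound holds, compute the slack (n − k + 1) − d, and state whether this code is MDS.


Singleton RHS = n − k + 1 = 6, slack = 3, bound satisfied, not MDS.

Singleton bound: d ≤ n − k + 1.
Here n = 24, k = 19, so n − k + 1 = 6.
Given d = 3, check d ≤ 6: YES.
Slack = (n − k + 1) − d = 3.
The code is NOT MDS (slack = 3 > 0).
Description: the claimed parameters are [24, 19, 3]_2; such a code would be non-MDS.


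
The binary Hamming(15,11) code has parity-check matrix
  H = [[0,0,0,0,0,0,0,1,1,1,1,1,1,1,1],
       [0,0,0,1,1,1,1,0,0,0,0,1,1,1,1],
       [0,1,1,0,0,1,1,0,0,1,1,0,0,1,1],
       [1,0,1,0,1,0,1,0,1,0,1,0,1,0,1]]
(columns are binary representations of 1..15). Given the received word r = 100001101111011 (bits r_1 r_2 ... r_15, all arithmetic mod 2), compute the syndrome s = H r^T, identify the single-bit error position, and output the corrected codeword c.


s = (0, 1, 0, 1)^T, error position = 5, corrected codeword c = 100011101111011

Compute s = H r^T mod 2 one row at a time:
  s_1 = 0 + 1 + 1 + 1 + 1 + 0 + 1 + 1 = 6 ≡ 0 (mod 2).
  s_2 = 0 + 0 + 1 + 1 + 1 + 0 + 1 + 1 = 5 ≡ 1 (mod 2).
  s_3 = 0 + 0 + 1 + 1 + 1 + 1 + 1 + 1 = 6 ≡ 0 (mod 2).
  s_4 = 1 + 0 + 0 + 1 + 1 + 1 + 0 + 1 = 5 ≡ 1 (mod 2).
s = (0, 1, 0, 1)^T — this equals column 5 of H (binary 0101), so error is at position 5.
Correct: flip bit 5 of r = 100001101111011 to get c = 100011101111011.


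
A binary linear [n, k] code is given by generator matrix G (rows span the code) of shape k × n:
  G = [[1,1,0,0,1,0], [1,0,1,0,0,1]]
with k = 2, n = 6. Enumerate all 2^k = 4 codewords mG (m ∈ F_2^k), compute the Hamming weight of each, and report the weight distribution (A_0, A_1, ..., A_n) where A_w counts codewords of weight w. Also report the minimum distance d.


Weight distribution: A_0 = 1, A_3 = 2, A_4 = 1. Minimum distance d = 3.

Enumerate all 2^2 = 4 messages m ∈ F_2^2.
For each, compute codeword c = mG in F_2^6, then tally its weight.
  m = 00 → c = 000000, weight = 0.
  m = 10 → c = 110010, weight = 3.
  m = 01 → c = 101001, weight = 3.
  m = 11 → c = 011011, weight = 4.
Tally weights:
  weight 0: 1 codewords.
  weight 3: 2 codewords.
  weight 4: 1 codewords.
Minimum distance d = smallest w > 0 with A_w > 0 = 3.
Sanity: Σ A_w = 4 = 2^2 = 4 ✓.


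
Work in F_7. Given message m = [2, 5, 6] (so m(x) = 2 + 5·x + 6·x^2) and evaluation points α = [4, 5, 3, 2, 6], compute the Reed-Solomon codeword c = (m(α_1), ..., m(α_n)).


c = [6, 2, 1, 1, 3]

Message polynomial: m(x) = 2 + 5·x + 6·x^2 (mod 7).
For each evaluation point α_i, compute m(α_i) mod 7:
  α_1 = 4: Horner steps 6 → 1 → 6, so m(4) = 6.
  α_2 = 5: Horner steps 6 → 0 → 2, so m(5) = 2.
  α_3 = 3: Horner steps 6 → 2 → 1, so m(3) = 1.
  α_4 = 2: Horner steps 6 → 3 → 1, so m(2) = 1.
  α_5 = 6: Horner steps 6 → 6 → 3, so m(6) = 3.
Codeword c = [6, 2, 1, 1, 3] ∈ F_7^5.


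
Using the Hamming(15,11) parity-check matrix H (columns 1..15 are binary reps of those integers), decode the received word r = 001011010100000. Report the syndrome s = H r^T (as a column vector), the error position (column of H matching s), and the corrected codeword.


s = (0, 0, 1, 0)^T, error position = 2, corrected codeword c = 011011010100000

Compute s = H r^T mod 2 one row at a time:
  s_1 = 1 + 0 + 1 + 0 + 0 + 0 + 0 + 0 = 2 ≡ 0 (mod 2).
  s_2 = 0 + 1 + 1 + 0 + 0 + 0 + 0 + 0 = 2 ≡ 0 (mod 2).
  s_3 = 0 + 1 + 1 + 0 + 1 + 0 + 0 + 0 = 3 ≡ 1 (mod 2).
  s_4 = 0 + 1 + 1 + 0 + 0 + 0 + 0 + 0 = 2 ≡ 0 (mod 2).
s = (0, 0, 1, 0)^T — this equals column 2 of H (binary 0010), so error is at position 2.
Correct: flip bit 2 of r = 001011010100000 to get c = 011011010100000.


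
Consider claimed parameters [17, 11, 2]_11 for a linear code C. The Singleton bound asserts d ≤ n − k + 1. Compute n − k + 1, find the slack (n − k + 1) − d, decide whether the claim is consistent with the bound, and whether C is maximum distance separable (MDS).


Singleton RHS = n − k + 1 = 7, slack = 5, bound satisfied, not MDS.

Singleton bound: d ≤ n − k + 1.
Here n = 17, k = 11, so n − k + 1 = 7.
Given d = 2, check d ≤ 7: YES.
Slack = (n − k + 1) − d = 5.
The code is NOT MDS (slack = 5 > 0).
Description: the claimed parameters are [17, 11, 2]_11; such a code would be non-MDS.


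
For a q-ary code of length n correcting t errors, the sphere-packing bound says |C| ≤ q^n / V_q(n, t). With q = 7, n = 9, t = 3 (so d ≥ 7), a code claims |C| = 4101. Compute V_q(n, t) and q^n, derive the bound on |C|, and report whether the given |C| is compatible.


V_q(n, t) = 19495, q^n = 40353607, Hamming bound = 2069, |C| = 4101 > bound (violated).

Step 1: Compute V_q(n, t) = Σ_{j=0}^3 C(n, j) (q−1)^j.
  j = 0: C(9,0)·(6)^0 = 1·1 = 1.
  j = 1: C(9,1)·(6)^1 = 9·6 = 54.
  j = 2: C(9,2)·(6)^2 = 36·36 = 1296.
  j = 3: C(9,3)·(6)^3 = 84·216 = 18144.
  V_q(n, t) = 1 + 54 + 1296 + 18144 = 19495.
Step 2: q^n = 7^9 = 40353607.
Step 3: Hamming bound ⌊q^n / V_q(n,t)⌋ = ⌊40353607/19495⌋ = 2069.
Step 4: Compare |C| = 4101 to 2069: violated.
The claimed |C| lies above the Hamming bound, so no 7-ary code of length 9 with d ≥ 7 can have 4101 codewords.


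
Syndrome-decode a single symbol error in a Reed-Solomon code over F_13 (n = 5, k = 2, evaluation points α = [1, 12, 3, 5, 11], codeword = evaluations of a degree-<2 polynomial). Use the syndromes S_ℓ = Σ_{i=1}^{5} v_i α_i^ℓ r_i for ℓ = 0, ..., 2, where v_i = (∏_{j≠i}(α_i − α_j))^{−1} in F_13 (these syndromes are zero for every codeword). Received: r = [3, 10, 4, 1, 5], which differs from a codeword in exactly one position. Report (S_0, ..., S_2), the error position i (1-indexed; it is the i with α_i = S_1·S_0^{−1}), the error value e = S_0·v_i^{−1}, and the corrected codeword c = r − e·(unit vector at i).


S = (1, 1, 1), error at position 1, error magnitude e = 9, c = [7, 10, 4, 1, 5].

Step 1: column multipliers v_i = (∏_{j≠i}(α_i − α_j))^{−1} mod 13.
  i = 1 (α = 1): (1−12)(1−3)(1−5)(1−11) = (−11)·(−2)·(−4)·(−10) = 880 ≡ 9, so v_1 = 9^{−1} = 3 (mod 13).
  i = 2 (α = 12): (12−1)(12−3)(12−5)(12−11) = 11·9·7·1 = 693 ≡ 4, so v_2 = 4^{−1} = 10 (mod 13).
  i = 3 (α = 3): (3−1)(3−12)(3−5)(3−11) = 2·(−9)·(−2)·(−8) = −288 ≡ 11, so v_3 = 11^{−1} = 6 (mod 13).
  i = 4 (α = 5): (5−1)(5−12)(5−3)(5−11) = 4·(−7)·2·(−6) = 336 ≡ 11, so v_4 = 11^{−1} = 6 (mod 13).
  i = 5 (α = 11): (11−1)(11−12)(11−3)(11−5) = 10·(−1)·8·6 = −480 ≡ 1, so v_5 = 1^{−1} = 1 (mod 13).
  v = [3, 10, 6, 6, 1].
Step 2: syndromes of r = [3, 10, 4, 1, 5] (all sums mod 13).
  S_0 = Σ v_i r_i = 3·3 + 10·10 + 6·4 + 6·1 + 1·5 = 144 ≡ 1.
  S_1 = Σ v_i α_i r_i = 3·1·3 + 10·12·10 + 6·3·4 + 6·5·1 + 1·11·5 = 1366 ≡ 1.
  α_i^2 mod 13 = [1, 1, 9, 12, 4].
  S_2 = Σ v_i α_i^2 r_i = 3·1·3 + 10·1·10 + 6·9·4 + 6·12·1 + 1·4·5 = 417 ≡ 1.
  S = (1, 1, 1) ≠ 0, so r is not a codeword (an error is present).
Step 3: locate the error. For a single error e at position i, S_ℓ = v_i·e·α_i^ℓ, so α_err = S_1/S_0.
  S_0^{−1} = 1^{−1} = 1 (mod 13), so α_err = 1·1 = 1 ≡ 1 = α_1. Error position i = 1.
  Consistency check: S_2/S_1 = 1·1 = 1 ≡ 1 = α_err ✓ (single-error assumption holds).
Step 4: error magnitude e = S_0/v_1 = S_0·∏_{j≠1}(α_1 − α_j) = 1·9 = 9 ≡ 9 (mod 13).
Step 5: correct position 1: c_1 = r_1 − e = 3 − 9 ≡ 7 (mod 13). Hence c = [7, 10, 4, 1, 5].
  Check: interpolating c through the α_i gives m(x) = 2 + 5·x (degree < 2) with m(α_i) = c_i for every i, so c is indeed a codeword.


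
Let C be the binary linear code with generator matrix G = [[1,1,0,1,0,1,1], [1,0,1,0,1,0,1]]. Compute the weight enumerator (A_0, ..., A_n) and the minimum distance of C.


Weight distribution: A_0 = 1, A_4 = 1, A_5 = 2. Minimum distance d = 4.

Enumerate all 2^2 = 4 messages m ∈ F_2^2.
For each, compute codeword c = mG in F_2^7, then tally its weight.
  m = 00 → c = 0000000, weight = 0.
  m = 10 → c = 1101011, weight = 5.
  m = 01 → c = 1010101, weight = 4.
  m = 11 → c = 0111110, weight = 5.
Tally weights:
  weight 0: 1 codewords.
  weight 4: 1 codewords.
  weight 5: 2 codewords.
Minimum distance d = smallest w > 0 with A_w > 0 = 4.
Sanity: Σ A_w = 4 = 2^2 = 4 ✓.


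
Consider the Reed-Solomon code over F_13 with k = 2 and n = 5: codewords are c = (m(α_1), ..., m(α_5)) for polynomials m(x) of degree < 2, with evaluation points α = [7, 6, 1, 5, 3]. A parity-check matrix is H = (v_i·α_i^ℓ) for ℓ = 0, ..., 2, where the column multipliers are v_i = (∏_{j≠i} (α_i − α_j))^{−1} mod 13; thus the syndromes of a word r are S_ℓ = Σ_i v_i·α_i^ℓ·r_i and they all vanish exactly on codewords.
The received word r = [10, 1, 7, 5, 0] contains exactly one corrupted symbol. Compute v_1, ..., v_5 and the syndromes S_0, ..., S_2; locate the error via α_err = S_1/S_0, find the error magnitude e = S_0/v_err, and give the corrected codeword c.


S = (2, 2, 2), error at position 3, error magnitude e = 12, c = [10, 1, 8, 5, 0].

Step 1: column multipliers v_i = (∏_{j≠i}(α_i − α_j))^{−1} mod 13.
  i = 1 (α = 7): (7−6)(7−1)(7−5)(7−3) = 1·6·2·4 = 48 ≡ 9, so v_1 = 9^{−1} = 3 (mod 13).
  i = 2 (α = 6): (6−7)(6−1)(6−5)(6−3) = (−1)·5·1·3 = −15 ≡ 11, so v_2 = 11^{−1} = 6 (mod 13).
  i = 3 (α = 1): (1−7)(1−6)(1−5)(1−3) = (−6)·(−5)·(−4)·(−2) = 240 ≡ 6, so v_3 = 6^{−1} = 11 (mod 13).
  i = 4 (α = 5): (5−7)(5−6)(5−1)(5−3) = (−2)·(−1)·4·2 = 16 ≡ 3, so v_4 = 3^{−1} = 9 (mod 13).
  i = 5 (α = 3): (3−7)(3−6)(3−1)(3−5) = (−4)·(−3)·2·(−2) = −48 ≡ 4, so v_5 = 4^{−1} = 10 (mod 13).
  v = [3, 6, 11, 9, 10].
Step 2: syndromes of r = [10, 1, 7, 5, 0] (all sums mod 13).
  S_0 = Σ v_i r_i = 3·10 + 6·1 + 11·7 + 9·5 + 10·0 = 158 ≡ 2.
  S_1 = Σ v_i α_i r_i = 3·7·10 + 6·6·1 + 11·1·7 + 9·5·5 + 10·3·0 = 548 ≡ 2.
  α_i^2 mod 13 = [10, 10, 1, 12, 9].
  S_2 = Σ v_i α_i^2 r_i = 3·10·10 + 6·10·1 + 11·1·7 + 9·12·5 + 10·9·0 = 977 ≡ 2.
  S = (2, 2, 2) ≠ 0, so r is not a codeword (an error is present).
Step 3: locate the error. For a single error e at position i, S_ℓ = v_i·e·α_i^ℓ, so α_err = S_1/S_0.
  S_0^{−1} = 2^{−1} = 7 (mod 13), so α_err = 2·7 = 14 ≡ 1 = α_3. Error position i = 3.
  Consistency check: S_2/S_1 = 2·7 = 14 ≡ 1 = α_err ✓ (single-error assumption holds).
Step 4: error magnitude e = S_0/v_3 = S_0·∏_{j≠3}(α_3 − α_j) = 2·6 = 12 ≡ 12 (mod 13).
Step 5: correct position 3: c_3 = r_3 − e = 7 − 12 ≡ 8 (mod 13). Hence c = [10, 1, 8, 5, 0].
  Check: interpolating c through the α_i gives m(x) = 12 + 9·x (degree < 2) with m(α_i) = c_i for every i, so c is indeed a codeword.


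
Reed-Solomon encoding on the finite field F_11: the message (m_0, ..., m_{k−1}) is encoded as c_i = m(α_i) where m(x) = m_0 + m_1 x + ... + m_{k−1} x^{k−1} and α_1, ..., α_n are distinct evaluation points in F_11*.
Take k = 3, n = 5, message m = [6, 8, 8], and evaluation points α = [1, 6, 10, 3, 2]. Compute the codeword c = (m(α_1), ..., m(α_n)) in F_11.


c = [0, 1, 6, 3, 10]

Message polynomial: m(x) = 6 + 8·x + 8·x^2 (mod 11).
For each evaluation point α_i, compute m(α_i) mod 11:
  α_1 = 1: Horner steps 8 → 5 → 0, so m(1) = 0.
  α_2 = 6: Horner steps 8 → 1 → 1, so m(6) = 1.
  α_3 = 10: Horner steps 8 → 0 → 6, so m(10) = 6.
  α_4 = 3: Horner steps 8 → 10 → 3, so m(3) = 3.
  α_5 = 2: Horner steps 8 → 2 → 10, so m(2) = 10.
Codeword c = [0, 1, 6, 3, 10] ∈ F_11^5.


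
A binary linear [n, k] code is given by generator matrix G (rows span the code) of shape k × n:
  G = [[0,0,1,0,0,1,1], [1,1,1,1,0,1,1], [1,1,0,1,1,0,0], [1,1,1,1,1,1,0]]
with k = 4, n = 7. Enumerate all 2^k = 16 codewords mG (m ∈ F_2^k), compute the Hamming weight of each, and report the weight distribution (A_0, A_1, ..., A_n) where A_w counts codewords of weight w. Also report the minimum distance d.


Weight distribution: A_0 = 1, A_1 = 2, A_2 = 2, A_3 = 3, A_4 = 3, A_5 = 2, A_6 = 2, A_7 = 1. Minimum distance d = 1.

Enumerate all 2^4 = 16 messages m ∈ F_2^4.
For each, compute codeword c = mG in F_2^7, then tally its weight.
  m = 0000 → c = 0000000, weight = 0.
  m = 1000 → c = 0010011, weight = 3.
  m = 0100 → c = 1111011, weight = 6.
  m = 1100 → c = 1101000, weight = 3.
  m = 0010 → c = 1101100, weight = 4.
  m = 1010 → c = 1111111, weight = 7.
  m = 0110 → c = 0010111, weight = 4.
  m = 1110 → c = 0000100, weight = 1.
  m = 0001 → c = 1111110, weight = 6.
  m = 1001 → c = 1101101, weight = 5.
  m = 0101 → c = 0000101, weight = 2.
  m = 1101 → c = 0010110, weight = 3.
  m = 0011 → c = 0010010, weight = 2.
  m = 1011 → c = 0000001, weight = 1.
  m = 0111 → c = 1101001, weight = 4.
  m = 1111 → c = 1111010, weight = 5.
Tally weights:
  weight 0: 1 codewords.
  weight 1: 2 codewords.
  weight 2: 2 codewords.
  weight 3: 3 codewords.
  weight 4: 3 codewords.
  weight 5: 2 codewords.
  weight 6: 2 codewords.
  weight 7: 1 codewords.
Minimum distance d = smallest w > 0 with A_w > 0 = 1.
Sanity: Σ A_w = 16 = 2^4 = 16 ✓.


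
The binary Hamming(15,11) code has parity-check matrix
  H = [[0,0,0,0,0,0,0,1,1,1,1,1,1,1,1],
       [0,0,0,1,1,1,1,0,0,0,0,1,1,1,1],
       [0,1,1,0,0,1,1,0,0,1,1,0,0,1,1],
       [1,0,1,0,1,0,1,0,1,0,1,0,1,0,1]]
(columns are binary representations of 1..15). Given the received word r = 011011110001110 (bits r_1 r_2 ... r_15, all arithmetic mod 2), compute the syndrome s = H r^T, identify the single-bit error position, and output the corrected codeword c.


s = (0, 0, 1, 0)^T, error position = 2, corrected codeword c = 001011110001110

Compute s = H r^T mod 2 one row at a time:
  s_1 = 1 + 0 + 0 + 0 + 1 + 1 + 1 + 0 = 4 ≡ 0 (mod 2).
  s_2 = 0 + 1 + 1 + 1 + 1 + 1 + 1 + 0 = 6 ≡ 0 (mod 2).
  s_3 = 1 + 1 + 1 + 1 + 0 + 0 + 1 + 0 = 5 ≡ 1 (mod 2).
  s_4 = 0 + 1 + 1 + 1 + 0 + 0 + 1 + 0 = 4 ≡ 0 (mod 2).
s = (0, 0, 1, 0)^T — this equals column 2 of H (binary 0010), so error is at position 2.
Correct: flip bit 2 of r = 011011110001110 to get c = 001011110001110.


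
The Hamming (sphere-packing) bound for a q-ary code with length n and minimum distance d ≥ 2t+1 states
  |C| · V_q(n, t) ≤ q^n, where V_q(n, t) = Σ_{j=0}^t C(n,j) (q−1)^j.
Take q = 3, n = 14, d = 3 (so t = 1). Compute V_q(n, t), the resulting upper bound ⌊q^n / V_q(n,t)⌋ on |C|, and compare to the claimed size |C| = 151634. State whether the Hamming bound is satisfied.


V_q(n, t) = 29, q^n = 4782969, Hamming bound = 164929, |C| = 151634 ≤ bound (satisfied).

Step 1: Compute V_q(n, t) = Σ_{j=0}^1 C(n, j) (q−1)^j.
  j = 0: C(14,0)·(2)^0 = 1·1 = 1.
  j = 1: C(14,1)·(2)^1 = 14·2 = 28.
  V_q(n, t) = 1 + 28 = 29.
Step 2: q^n = 3^14 = 4782969.
Step 3: Hamming bound ⌊q^n / V_q(n,t)⌋ = ⌊4782969/29⌋ = 164929.
Step 4: Compare |C| = 151634 to 164929: satisfied.
The claimed |C| lies below the Hamming bound.


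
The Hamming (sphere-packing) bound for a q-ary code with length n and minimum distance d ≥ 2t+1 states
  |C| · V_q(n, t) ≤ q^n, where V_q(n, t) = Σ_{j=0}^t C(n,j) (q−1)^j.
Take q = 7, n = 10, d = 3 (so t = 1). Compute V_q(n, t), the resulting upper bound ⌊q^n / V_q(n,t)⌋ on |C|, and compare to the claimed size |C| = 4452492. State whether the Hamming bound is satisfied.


V_q(n, t) = 61, q^n = 282475249, Hamming bound = 4630741, |C| = 4452492 ≤ bound (satisfied).

Step 1: Compute V_q(n, t) = Σ_{j=0}^1 C(n, j) (q−1)^j.
  j = 0: C(10,0)·(6)^0 = 1·1 = 1.
  j = 1: C(10,1)·(6)^1 = 10·6 = 60.
  V_q(n, t) = 1 + 60 = 61.
Step 2: q^n = 7^10 = 282475249.
Step 3: Hamming bound ⌊q^n / V_q(n,t)⌋ = ⌊282475249/61⌋ = 4630741.
Step 4: Compare |C| = 4452492 to 4630741: satisfied.
The claimed |C| lies below the Hamming bound.


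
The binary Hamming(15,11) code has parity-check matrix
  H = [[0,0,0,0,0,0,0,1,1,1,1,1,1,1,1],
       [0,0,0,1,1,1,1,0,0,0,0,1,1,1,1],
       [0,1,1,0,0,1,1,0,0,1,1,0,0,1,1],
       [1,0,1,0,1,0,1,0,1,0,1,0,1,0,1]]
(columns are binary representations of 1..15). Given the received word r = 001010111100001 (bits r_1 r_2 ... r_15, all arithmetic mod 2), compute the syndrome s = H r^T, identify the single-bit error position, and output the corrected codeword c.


s = (0, 1, 0, 1)^T, error position = 5, corrected codeword c = 001000111100001

Compute s = H r^T mod 2 one row at a time:
  s_1 = 1 + 1 + 1 + 0 + 0 + 0 + 0 + 1 = 4 ≡ 0 (mod 2).
  s_2 = 0 + 1 + 0 + 1 + 0 + 0 + 0 + 1 = 3 ≡ 1 (mod 2).
  s_3 = 0 + 1 + 0 + 1 + 1 + 0 + 0 + 1 = 4 ≡ 0 (mod 2).
  s_4 = 0 + 1 + 1 + 1 + 1 + 0 + 0 + 1 = 5 ≡ 1 (mod 2).
s = (0, 1, 0, 1)^T — this equals column 5 of H (binary 0101), so error is at position 5.
Correct: flip bit 5 of r = 001010111100001 to get c = 001000111100001.


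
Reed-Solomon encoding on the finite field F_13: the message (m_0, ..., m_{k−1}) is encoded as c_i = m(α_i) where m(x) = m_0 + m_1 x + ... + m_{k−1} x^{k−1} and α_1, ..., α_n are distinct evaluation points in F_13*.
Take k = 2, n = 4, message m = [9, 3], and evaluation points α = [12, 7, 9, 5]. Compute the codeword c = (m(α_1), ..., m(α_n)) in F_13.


c = [6, 4, 10, 11]

Message polynomial: m(x) = 9 + 3·x (mod 13).
For each evaluation point α_i, compute m(α_i) mod 13:
  α_1 = 12: Horner steps 3 → 6, so m(12) = 6.
  α_2 = 7: Horner steps 3 → 4, so m(7) = 4.
  α_3 = 9: Horner steps 3 → 10, so m(9) = 10.
  α_4 = 5: Horner steps 3 → 11, so m(5) = 11.
Codeword c = [6, 4, 10, 11] ∈ F_13^4.
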